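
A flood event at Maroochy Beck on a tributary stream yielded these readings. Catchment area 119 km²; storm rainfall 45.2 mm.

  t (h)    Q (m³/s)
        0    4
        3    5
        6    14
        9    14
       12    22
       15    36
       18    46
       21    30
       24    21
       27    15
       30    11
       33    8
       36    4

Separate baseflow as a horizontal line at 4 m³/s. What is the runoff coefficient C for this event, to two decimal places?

C ≈ 0.36

ΣQ_DR = 178.0 m³/s; V = ΣQ_DR·Δt = 1.922 × 10^6 m³.
Runoff depth d = V / A = 16.15 mm.
C = d / P = 16.15 / 45.2 = 0.36.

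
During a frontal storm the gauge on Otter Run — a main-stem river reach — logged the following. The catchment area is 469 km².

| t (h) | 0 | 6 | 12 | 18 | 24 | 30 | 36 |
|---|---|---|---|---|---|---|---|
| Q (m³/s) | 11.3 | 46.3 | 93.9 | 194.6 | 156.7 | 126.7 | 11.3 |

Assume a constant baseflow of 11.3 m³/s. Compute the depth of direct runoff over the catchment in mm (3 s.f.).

d ≈ 25.9 mm

Direct runoff: 0.0, 35.0, 82.6, 183.3, 145.4, 115.4, 0.0 m³/s; ΣQ_DR = 561.7 m³/s.
V = ΣQ_DR · Δt = 561.7 × 21600 s = 1.213 × 10^7 m³.
Over A = 469 km², depth = V / A = 25.9 mm.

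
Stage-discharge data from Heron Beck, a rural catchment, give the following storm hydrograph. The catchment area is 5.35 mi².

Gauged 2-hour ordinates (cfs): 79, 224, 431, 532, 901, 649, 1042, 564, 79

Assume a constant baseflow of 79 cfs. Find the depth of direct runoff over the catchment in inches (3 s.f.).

Direct runoff: 0.0, 145.0, 352.0, 453.0, 822.0, 570.0, 963.0, 485.0, 0.0 cfs; ΣQ_DR = 3790 cfs.
V = ΣQ_DR · Δt = 3790 × 7200 s = 2.729 × 10^7 ft³.
Over A = 5.35 mi², depth = V / A = 2.20 in.

d ≈ 2.20 in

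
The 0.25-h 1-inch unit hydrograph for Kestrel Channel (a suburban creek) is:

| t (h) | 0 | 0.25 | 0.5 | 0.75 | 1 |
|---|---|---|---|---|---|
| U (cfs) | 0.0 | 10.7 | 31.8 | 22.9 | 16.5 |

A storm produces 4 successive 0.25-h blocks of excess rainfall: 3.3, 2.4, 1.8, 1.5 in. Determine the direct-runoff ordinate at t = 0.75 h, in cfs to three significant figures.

By discrete convolution, Q_j = Σ (P_i / 1 in) · U_{j−i}.
At t = 0.75 h (j=3): Q = (3.3/1)·22.9 + (2.4/1)·31.8 + (1.8/1)·10.7 + (1.5/1)·0.0 = 171 cfs.

Q ≈ 171 cfs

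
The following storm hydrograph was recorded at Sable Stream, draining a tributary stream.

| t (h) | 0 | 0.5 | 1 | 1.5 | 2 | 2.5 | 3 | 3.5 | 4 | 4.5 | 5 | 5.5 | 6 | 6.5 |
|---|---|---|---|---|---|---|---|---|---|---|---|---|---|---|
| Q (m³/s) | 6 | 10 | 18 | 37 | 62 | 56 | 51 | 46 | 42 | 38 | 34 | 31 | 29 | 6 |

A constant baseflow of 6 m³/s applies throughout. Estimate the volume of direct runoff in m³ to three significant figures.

V ≈ 6.88 × 10^5 m³

Direct-runoff ordinates (Q − Q_b): 0.0, 4.0, 12.0, 31.0, 56.0, 50.0, 45.0, 40.0, 36.0, 32.0, 28.0, 25.0, 23.0, 0.0 m³/s.
ΣQ_DR = 382.0 m³/s.
With Δt = 0.5 h = 1800 s, V = ΣQ_DR · Δt = 382.0 × 1800 = 6.88 × 10^5 m³.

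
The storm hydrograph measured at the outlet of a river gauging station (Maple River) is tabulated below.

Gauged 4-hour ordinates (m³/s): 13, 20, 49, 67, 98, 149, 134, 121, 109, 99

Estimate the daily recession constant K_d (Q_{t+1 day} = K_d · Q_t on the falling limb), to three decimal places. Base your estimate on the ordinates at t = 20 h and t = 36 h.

K_d ≈ 0.542

Between t = 20 h and t = 36 h the flow falls from 149 to 99 m³/s over 4×4 h = 16 h.
Per-interval ratio K = (99/149)^(1/4) = 0.9028; K_d = K^(24/4) = 0.542.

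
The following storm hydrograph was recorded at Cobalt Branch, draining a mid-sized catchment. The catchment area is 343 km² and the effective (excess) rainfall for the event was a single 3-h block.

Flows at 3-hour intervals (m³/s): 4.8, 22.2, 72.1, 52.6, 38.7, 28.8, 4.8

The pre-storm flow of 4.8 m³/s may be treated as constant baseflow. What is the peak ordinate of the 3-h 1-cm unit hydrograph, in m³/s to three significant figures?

U_p ≈ 112 m³/s

Direct runoff: 0.0, 17.4, 67.3, 47.8, 33.9, 24.0, 0.0 m³/s; ΣQ_DR = 190.4 m³/s, peak = 67.3 m³/s.
Runoff depth d = ΣQ_DR·Δt / A = 190.4 × 10800 / (343 km²) = 5.995 mm.
The 1-cm UH is the DRH scaled by (10 mm)/d, so U_p = 67.3 × 10/5.995 = 112 m³/s.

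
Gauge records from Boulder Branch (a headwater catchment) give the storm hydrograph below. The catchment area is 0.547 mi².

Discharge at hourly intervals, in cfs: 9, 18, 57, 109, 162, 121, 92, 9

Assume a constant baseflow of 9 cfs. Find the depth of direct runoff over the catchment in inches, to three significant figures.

d ≈ 1.43 in

Direct runoff: 0.0, 9.0, 48.0, 100.0, 153.0, 112.0, 83.0, 0.0 cfs; ΣQ_DR = 505.0 cfs.
V = ΣQ_DR · Δt = 505.0 × 3600 s = 1.818 × 10^6 ft³.
Over A = 0.547 mi², depth = V / A = 1.43 in.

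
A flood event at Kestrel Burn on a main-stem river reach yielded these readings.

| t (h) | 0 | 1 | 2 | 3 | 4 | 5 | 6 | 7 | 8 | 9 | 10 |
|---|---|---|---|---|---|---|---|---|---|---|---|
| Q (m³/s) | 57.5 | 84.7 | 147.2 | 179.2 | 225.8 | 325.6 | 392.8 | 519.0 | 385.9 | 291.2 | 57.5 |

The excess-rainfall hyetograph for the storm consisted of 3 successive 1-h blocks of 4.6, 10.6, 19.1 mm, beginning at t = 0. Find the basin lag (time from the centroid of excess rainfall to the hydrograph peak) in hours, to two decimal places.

Centroid of excess rainfall: t_c = Σ P_i·t̄_i / ΣP_i = 1.9227 h (block centres at 0.5, 1.5, 2.5 h).
Hydrograph peak occurs at t = 7 h, so basin lag t_L = 7 − 1.9227 = 5.08 h.

t_L ≈ 5.08 h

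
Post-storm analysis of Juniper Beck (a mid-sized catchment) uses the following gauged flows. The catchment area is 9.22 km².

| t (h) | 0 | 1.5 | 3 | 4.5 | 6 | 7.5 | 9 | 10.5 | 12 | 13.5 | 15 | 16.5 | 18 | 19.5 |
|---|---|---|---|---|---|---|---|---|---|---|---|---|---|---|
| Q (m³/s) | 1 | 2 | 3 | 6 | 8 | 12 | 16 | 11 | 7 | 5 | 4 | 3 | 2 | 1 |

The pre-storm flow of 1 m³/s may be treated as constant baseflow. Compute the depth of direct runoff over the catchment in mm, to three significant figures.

Direct runoff: 0.0, 1.0, 2.0, 5.0, 7.0, 11.0, 15.0, 10.0, 6.0, 4.0, 3.0, 2.0, 1.0, 0.0 m³/s; ΣQ_DR = 67.00 m³/s.
V = ΣQ_DR · Δt = 67.00 × 5400 s = 3.618 × 10^5 m³.
Over A = 9.22 km², depth = V / A = 39.2 mm.

d ≈ 39.2 mm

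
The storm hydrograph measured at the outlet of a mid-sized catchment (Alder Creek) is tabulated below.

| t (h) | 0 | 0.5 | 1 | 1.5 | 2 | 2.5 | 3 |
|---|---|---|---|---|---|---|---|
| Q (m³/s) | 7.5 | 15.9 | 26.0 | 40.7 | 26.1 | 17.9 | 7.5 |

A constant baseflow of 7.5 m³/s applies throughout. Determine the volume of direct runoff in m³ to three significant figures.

V ≈ 1.60 × 10^5 m³

Direct-runoff ordinates (Q − Q_b): 0.0, 8.4, 18.5, 33.2, 18.6, 10.4, 0.0 m³/s.
ΣQ_DR = 89.10 m³/s.
With Δt = 0.5 h = 1800 s, V = ΣQ_DR · Δt = 89.10 × 1800 = 1.60 × 10^5 m³.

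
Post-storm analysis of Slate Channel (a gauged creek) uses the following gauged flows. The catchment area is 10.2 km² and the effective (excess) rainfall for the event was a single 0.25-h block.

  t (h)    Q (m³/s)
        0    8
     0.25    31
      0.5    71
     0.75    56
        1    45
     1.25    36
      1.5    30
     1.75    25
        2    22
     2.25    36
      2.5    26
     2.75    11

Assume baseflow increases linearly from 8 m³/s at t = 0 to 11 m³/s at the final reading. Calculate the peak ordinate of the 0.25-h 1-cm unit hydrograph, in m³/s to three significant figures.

U_p ≈ 25.0 m³/s

Direct runoff: 0.00, 22.73, 62.45, 47.18, 35.91, 26.64, 20.36, 15.09, 11.82, 25.55, 15.27, 0.00 m³/s; ΣQ_DR = 283.0 m³/s, peak = 62.45 m³/s.
Runoff depth d = ΣQ_DR·Δt / A = 283.0 × 900 / (10.2 km²) = 24.97 mm.
The 1-cm UH is the DRH scaled by (10 mm)/d, so U_p = 62.45 × 10/24.97 = 25.0 m³/s.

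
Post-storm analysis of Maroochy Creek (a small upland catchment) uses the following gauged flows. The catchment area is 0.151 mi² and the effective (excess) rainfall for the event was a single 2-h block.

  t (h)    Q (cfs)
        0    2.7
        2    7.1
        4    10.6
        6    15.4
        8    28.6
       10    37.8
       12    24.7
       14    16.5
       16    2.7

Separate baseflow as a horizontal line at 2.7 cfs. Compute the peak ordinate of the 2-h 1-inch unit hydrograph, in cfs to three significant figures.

Direct runoff: 0.0, 4.4, 7.9, 12.7, 25.9, 35.1, 22.0, 13.8, 0.0 cfs; ΣQ_DR = 121.8 cfs, peak = 35.1 cfs.
Runoff depth d = ΣQ_DR·Δt / A = 121.8 × 7200 / (0.151 mi²) = 2.500 in.
The 1-inch UH is the DRH scaled by (1 in)/d, so U_p = 35.1 × 1/2.500 = 14.0 cfs.

U_p ≈ 14.0 cfs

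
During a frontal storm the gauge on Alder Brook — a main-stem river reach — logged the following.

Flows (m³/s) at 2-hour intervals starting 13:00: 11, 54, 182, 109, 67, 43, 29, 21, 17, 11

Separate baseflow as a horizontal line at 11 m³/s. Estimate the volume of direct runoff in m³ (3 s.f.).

V ≈ 3.12 × 10^6 m³

Direct-runoff ordinates (Q − Q_b): 0.0, 43.0, 171.0, 98.0, 56.0, 32.0, 18.0, 10.0, 6.0, 0.0 m³/s.
ΣQ_DR = 434.0 m³/s.
With Δt = 2 h = 7200 s, V = ΣQ_DR · Δt = 434.0 × 7200 = 3.12 × 10^6 m³.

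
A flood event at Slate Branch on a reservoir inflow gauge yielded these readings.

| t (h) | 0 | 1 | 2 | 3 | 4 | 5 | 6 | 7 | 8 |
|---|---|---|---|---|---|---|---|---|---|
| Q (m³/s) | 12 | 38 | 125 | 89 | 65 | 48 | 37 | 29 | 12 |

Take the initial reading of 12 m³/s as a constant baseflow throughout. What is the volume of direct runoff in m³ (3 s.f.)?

Direct-runoff ordinates (Q − Q_b): 0.0, 26.0, 113.0, 77.0, 53.0, 36.0, 25.0, 17.0, 0.0 m³/s.
ΣQ_DR = 347.0 m³/s.
With Δt = 1 h = 3600 s, V = ΣQ_DR · Δt = 347.0 × 3600 = 1.25 × 10^6 m³.

V ≈ 1.25 × 10^6 m³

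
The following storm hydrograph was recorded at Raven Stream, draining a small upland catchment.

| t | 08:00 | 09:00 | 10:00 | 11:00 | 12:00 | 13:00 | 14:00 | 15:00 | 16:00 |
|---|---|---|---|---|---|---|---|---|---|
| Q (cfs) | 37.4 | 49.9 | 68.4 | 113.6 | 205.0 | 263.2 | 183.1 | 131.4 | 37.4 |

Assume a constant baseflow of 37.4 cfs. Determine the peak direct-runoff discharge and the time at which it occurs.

Subtracting baseflow gives direct-runoff ordinates: 0.0, 12.5, 31.0, 76.2, 167.6, 225.8, 145.7, 94.0, 0.0 cfs.
The maximum is 225.8 cfs, occurring at the reading for t = 13:00.

Q_p = 225.8 cfs at t = 13:00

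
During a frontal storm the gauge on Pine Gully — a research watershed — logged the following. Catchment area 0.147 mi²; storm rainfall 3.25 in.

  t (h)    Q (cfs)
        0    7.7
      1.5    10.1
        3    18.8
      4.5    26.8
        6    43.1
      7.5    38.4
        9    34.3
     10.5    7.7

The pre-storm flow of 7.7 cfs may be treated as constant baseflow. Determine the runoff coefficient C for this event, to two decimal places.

C ≈ 0.61

ΣQ_DR = 125.3 cfs; V = ΣQ_DR·Δt = 6.766 × 10^5 ft³.
Runoff depth d = V / A = 1.981 in.
C = d / P = 1.981 / 3.25 = 0.61.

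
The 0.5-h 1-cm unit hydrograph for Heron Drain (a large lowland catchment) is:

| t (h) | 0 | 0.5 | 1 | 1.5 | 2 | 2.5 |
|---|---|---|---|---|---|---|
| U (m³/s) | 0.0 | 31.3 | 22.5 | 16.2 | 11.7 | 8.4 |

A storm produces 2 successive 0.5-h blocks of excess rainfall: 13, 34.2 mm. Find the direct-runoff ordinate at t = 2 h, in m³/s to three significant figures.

Q ≈ 70.6 m³/s

By discrete convolution, Q_j = Σ (P_i / 10 mm) · U_{j−i}.
At t = 2 h (j=4): Q = (13/10)·11.7 + (34.2/10)·16.2 = 70.6 m³/s.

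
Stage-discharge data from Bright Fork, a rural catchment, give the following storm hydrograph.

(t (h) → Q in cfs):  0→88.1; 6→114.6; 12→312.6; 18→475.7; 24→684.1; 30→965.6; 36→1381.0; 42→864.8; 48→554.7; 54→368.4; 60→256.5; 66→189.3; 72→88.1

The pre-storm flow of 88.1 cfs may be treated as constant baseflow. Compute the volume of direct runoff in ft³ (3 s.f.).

Direct-runoff ordinates (Q − Q_b): 0.0, 26.5, 224.5, 387.6, 596.0, 877.5, 1292.9, 776.7, 466.6, 280.3, 168.4, 101.2, 0.0 cfs.
ΣQ_DR = 5198 cfs.
With Δt = 6 h = 21600 s, V = ΣQ_DR · Δt = 5198 × 21600 = 1.12 × 10^8 ft³.

V ≈ 1.12 × 10^8 ft³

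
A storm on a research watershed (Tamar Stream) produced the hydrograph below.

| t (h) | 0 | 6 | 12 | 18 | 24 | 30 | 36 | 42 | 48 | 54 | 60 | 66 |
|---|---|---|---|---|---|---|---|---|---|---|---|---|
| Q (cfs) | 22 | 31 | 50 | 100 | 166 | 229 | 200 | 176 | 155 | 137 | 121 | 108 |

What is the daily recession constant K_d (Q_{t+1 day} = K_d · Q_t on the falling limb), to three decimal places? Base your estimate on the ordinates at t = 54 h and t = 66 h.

K_d ≈ 0.621

Between t = 54 h and t = 66 h the flow falls from 137 to 108 cfs over 2×6 h = 12 h.
Per-interval ratio K = (108/137)^(1/2) = 0.8879; K_d = K^(24/6) = 0.621.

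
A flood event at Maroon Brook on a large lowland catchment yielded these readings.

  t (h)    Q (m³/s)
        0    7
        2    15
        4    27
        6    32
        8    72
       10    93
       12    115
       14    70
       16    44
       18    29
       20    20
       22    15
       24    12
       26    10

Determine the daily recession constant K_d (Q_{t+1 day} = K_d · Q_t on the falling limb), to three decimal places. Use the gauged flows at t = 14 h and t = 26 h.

K_d ≈ 0.020

Between t = 14 h and t = 26 h the flow falls from 70 to 10 m³/s over 6×2 h = 12 h.
Per-interval ratio K = (10/70)^(1/6) = 0.7230; K_d = K^(24/2) = 0.020.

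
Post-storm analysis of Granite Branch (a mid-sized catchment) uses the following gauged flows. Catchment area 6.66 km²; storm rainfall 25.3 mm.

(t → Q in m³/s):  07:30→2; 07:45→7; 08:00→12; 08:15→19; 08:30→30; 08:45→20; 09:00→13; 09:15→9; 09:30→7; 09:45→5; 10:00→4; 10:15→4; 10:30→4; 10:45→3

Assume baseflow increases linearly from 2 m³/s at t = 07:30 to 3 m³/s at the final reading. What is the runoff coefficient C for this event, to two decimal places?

ΣQ_DR = 104.0 m³/s; V = ΣQ_DR·Δt = 93600 m³.
Runoff depth d = V / A = 14.05 mm.
C = d / P = 14.05 / 25.3 = 0.56.

C ≈ 0.56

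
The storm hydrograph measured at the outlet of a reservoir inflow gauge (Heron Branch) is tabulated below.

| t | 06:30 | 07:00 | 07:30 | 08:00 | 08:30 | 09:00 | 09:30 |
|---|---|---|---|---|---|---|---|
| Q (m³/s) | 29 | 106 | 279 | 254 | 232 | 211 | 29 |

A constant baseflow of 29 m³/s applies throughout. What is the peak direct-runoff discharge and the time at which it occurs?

Subtracting baseflow gives direct-runoff ordinates: 0.0, 77.0, 250.0, 225.0, 203.0, 182.0, 0.0 m³/s.
The maximum is 250.0 m³/s, occurring at the reading for t = 07:30.

Q_p = 250.0 m³/s at t = 07:30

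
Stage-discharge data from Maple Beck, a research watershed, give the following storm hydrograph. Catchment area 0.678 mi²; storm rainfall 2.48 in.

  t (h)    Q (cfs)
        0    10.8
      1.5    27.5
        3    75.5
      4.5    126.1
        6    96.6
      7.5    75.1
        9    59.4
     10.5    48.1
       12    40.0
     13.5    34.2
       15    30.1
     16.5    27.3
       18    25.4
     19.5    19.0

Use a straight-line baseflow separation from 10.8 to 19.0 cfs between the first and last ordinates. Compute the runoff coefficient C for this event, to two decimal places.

C ≈ 0.67

ΣQ_DR = 486.5 cfs; V = ΣQ_DR·Δt = 2.627 × 10^6 ft³.
Runoff depth d = V / A = 1.668 in.
C = d / P = 1.668 / 2.48 = 0.67.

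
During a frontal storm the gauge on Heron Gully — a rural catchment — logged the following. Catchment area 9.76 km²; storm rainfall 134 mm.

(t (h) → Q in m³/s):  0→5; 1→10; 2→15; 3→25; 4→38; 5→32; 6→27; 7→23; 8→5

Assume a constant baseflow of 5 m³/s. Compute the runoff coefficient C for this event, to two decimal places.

ΣQ_DR = 135.0 m³/s; V = ΣQ_DR·Δt = 4.860 × 10^5 m³.
Runoff depth d = V / A = 49.80 mm.
C = d / P = 49.80 / 134 = 0.37.

C ≈ 0.37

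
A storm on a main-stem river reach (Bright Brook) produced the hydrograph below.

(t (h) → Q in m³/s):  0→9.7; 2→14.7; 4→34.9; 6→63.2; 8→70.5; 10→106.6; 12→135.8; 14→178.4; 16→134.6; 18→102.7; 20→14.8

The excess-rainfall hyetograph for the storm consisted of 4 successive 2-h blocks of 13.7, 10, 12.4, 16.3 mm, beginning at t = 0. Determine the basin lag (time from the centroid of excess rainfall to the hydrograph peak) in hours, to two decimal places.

t_L ≈ 9.81 h

Centroid of excess rainfall: t_c = Σ P_i·t̄_i / ΣP_i = 4.1947 h (block centres at 1, 3, 5, 7 h).
Hydrograph peak occurs at t = 14 h, so basin lag t_L = 14 − 4.1947 = 9.81 h.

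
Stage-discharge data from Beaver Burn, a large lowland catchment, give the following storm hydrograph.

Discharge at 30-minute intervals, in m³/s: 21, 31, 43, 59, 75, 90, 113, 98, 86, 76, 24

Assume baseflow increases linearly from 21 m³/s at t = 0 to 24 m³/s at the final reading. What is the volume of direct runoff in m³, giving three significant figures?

Direct-runoff ordinates (Q − Q_b): 0.00, 9.70, 21.40, 37.10, 52.80, 67.50, 90.20, 74.90, 62.60, 52.30, 0.00 m³/s.
ΣQ_DR = 468.5 m³/s.
With Δt = 0.5 h = 1800 s, V = ΣQ_DR · Δt = 468.5 × 1800 = 8.43 × 10^5 m³.

V ≈ 8.43 × 10^5 m³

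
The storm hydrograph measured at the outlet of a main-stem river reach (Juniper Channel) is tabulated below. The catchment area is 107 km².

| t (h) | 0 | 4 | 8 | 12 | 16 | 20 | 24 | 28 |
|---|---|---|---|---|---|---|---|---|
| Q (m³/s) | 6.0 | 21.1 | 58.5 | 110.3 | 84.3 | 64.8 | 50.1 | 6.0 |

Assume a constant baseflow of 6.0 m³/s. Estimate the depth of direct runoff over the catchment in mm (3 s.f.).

Direct runoff: 0.0, 15.1, 52.5, 104.3, 78.3, 58.8, 44.1, 0.0 m³/s; ΣQ_DR = 353.1 m³/s.
V = ΣQ_DR · Δt = 353.1 × 14400 s = 5.085 × 10^6 m³.
Over A = 107 km², depth = V / A = 47.5 mm.

d ≈ 47.5 mm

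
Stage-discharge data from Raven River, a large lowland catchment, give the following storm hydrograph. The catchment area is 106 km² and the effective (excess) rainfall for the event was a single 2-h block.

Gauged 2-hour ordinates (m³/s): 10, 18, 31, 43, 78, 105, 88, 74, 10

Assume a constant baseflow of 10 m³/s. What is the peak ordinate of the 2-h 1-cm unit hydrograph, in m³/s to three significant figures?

U_p ≈ 38.1 m³/s

Direct runoff: 0.0, 8.0, 21.0, 33.0, 68.0, 95.0, 78.0, 64.0, 0.0 m³/s; ΣQ_DR = 367.0 m³/s, peak = 95.0 m³/s.
Runoff depth d = ΣQ_DR·Δt / A = 367.0 × 7200 / (106 km²) = 24.93 mm.
The 1-cm UH is the DRH scaled by (10 mm)/d, so U_p = 95.0 × 10/24.93 = 38.1 m³/s.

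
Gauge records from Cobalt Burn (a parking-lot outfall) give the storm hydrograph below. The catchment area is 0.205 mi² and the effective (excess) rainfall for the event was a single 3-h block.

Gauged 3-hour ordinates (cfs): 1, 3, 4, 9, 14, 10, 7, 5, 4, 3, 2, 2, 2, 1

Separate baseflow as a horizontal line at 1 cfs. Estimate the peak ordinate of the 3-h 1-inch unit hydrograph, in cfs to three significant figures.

U_p ≈ 10.8 cfs

Direct runoff: 0.0, 2.0, 3.0, 8.0, 13.0, 9.0, 6.0, 4.0, 3.0, 2.0, 1.0, 1.0, 1.0, 0.0 cfs; ΣQ_DR = 53.00 cfs, peak = 13.0 cfs.
Runoff depth d = ΣQ_DR·Δt / A = 53.00 × 10800 / (0.205 mi²) = 1.202 in.
The 1-inch UH is the DRH scaled by (1 in)/d, so U_p = 13.0 × 1/1.202 = 10.8 cfs.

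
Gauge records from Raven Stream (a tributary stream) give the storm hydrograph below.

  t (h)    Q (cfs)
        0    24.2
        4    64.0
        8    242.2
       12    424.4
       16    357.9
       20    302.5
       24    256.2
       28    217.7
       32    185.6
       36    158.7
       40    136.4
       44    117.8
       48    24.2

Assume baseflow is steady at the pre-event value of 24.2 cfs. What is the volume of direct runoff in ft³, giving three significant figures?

Direct-runoff ordinates (Q − Q_b): 0.0, 39.8, 218.0, 400.2, 333.7, 278.3, 232.0, 193.5, 161.4, 134.5, 112.2, 93.6, 0.0 cfs.
ΣQ_DR = 2197 cfs.
With Δt = 4 h = 14400 s, V = ΣQ_DR · Δt = 2197 × 14400 = 3.16 × 10^7 ft³.

V ≈ 3.16 × 10^7 ft³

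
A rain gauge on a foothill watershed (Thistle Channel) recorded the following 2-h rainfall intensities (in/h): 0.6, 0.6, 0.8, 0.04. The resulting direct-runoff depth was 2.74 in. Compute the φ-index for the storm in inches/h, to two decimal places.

φ ≈ 0.21 in/h

Only the 3 blocks with intensity above φ contribute runoff: 0.6, 0.6, 0.8 in/h.
Σ(I−φ)·Δt = d  ⇒  (0.6+0.6+0.8 − 3φ)·2 = 2.74
φ = (2.000 − 2.74/2) / 3 = 0.21 in/h.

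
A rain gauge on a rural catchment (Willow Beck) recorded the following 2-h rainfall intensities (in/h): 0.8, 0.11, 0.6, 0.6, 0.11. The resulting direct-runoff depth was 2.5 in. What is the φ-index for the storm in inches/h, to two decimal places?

Only the 3 blocks with intensity above φ contribute runoff: 0.8, 0.6, 0.6 in/h.
Σ(I−φ)·Δt = d  ⇒  (0.8+0.6+0.6 − 3φ)·2 = 2.5
φ = (2.000 − 2.5/2) / 3 = 0.25 in/h.

φ ≈ 0.25 in/h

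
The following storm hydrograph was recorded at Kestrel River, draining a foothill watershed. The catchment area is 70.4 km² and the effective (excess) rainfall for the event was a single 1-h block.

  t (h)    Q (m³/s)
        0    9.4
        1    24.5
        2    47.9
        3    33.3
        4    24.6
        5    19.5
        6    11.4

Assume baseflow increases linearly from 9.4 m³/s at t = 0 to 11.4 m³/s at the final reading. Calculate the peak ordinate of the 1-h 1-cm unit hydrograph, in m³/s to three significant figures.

U_p ≈ 75.6 m³/s

Direct runoff: 0.00, 14.77, 37.83, 22.90, 13.87, 8.43, 0.00 m³/s; ΣQ_DR = 97.80 m³/s, peak = 37.83 m³/s.
Runoff depth d = ΣQ_DR·Δt / A = 97.80 × 3600 / (70.4 km²) = 5.001 mm.
The 1-cm UH is the DRH scaled by (10 mm)/d, so U_p = 37.83 × 10/5.001 = 75.6 m³/s.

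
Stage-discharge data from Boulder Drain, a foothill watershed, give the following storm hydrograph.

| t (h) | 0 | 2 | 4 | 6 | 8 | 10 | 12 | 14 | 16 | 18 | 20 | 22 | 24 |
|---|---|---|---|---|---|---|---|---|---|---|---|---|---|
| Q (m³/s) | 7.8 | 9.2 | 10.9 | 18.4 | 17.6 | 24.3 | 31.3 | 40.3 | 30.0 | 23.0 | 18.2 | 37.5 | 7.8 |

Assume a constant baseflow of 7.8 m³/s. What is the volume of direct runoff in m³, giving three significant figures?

V ≈ 1.26 × 10^6 m³

Direct-runoff ordinates (Q − Q_b): 0.0, 1.4, 3.1, 10.6, 9.8, 16.5, 23.5, 32.5, 22.2, 15.2, 10.4, 29.7, 0.0 m³/s.
ΣQ_DR = 174.9 m³/s.
With Δt = 2 h = 7200 s, V = ΣQ_DR · Δt = 174.9 × 7200 = 1.26 × 10^6 m³.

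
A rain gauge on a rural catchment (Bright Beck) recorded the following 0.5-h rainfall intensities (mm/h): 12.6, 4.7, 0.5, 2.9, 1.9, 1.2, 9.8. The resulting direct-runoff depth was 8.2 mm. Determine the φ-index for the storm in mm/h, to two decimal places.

φ ≈ 3.57 mm/h

Only the 3 blocks with intensity above φ contribute runoff: 12.6, 4.7, 9.8 mm/h.
Σ(I−φ)·Δt = d  ⇒  (12.6+4.7+9.8 − 3φ)·0.5 = 8.2
φ = (27.10 − 8.2/0.5) / 3 = 3.57 mm/h.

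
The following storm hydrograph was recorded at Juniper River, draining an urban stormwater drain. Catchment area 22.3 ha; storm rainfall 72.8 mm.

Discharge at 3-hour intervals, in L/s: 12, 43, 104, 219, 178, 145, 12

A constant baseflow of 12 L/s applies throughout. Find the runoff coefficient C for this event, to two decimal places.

ΣQ_DR = 629.0 L/s; V = ΣQ_DR·Δt = 6.793 × 10^6 L.
Runoff depth d = V / A = 30.46 mm.
C = d / P = 30.46 / 72.8 = 0.42.

C ≈ 0.42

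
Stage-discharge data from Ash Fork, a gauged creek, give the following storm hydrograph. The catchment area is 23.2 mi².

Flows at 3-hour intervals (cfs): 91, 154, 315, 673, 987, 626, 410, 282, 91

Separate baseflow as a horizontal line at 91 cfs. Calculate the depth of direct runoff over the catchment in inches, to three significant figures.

d ≈ 0.563 in

Direct runoff: 0.0, 63.0, 224.0, 582.0, 896.0, 535.0, 319.0, 191.0, 0.0 cfs; ΣQ_DR = 2810 cfs.
V = ΣQ_DR · Δt = 2810 × 10800 s = 3.035 × 10^7 ft³.
Over A = 23.2 mi², depth = V / A = 0.563 in.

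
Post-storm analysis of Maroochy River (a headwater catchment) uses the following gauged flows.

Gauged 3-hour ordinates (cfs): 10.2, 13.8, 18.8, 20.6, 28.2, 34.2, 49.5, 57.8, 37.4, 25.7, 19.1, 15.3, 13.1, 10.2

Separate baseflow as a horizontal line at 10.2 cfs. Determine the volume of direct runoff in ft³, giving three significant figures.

Direct-runoff ordinates (Q − Q_b): 0.0, 3.6, 8.6, 10.4, 18.0, 24.0, 39.3, 47.6, 27.2, 15.5, 8.9, 5.1, 2.9, 0.0 cfs.
ΣQ_DR = 211.1 cfs.
With Δt = 3 h = 10800 s, V = ΣQ_DR · Δt = 211.1 × 10800 = 2.28 × 10^6 ft³.

V ≈ 2.28 × 10^6 ft³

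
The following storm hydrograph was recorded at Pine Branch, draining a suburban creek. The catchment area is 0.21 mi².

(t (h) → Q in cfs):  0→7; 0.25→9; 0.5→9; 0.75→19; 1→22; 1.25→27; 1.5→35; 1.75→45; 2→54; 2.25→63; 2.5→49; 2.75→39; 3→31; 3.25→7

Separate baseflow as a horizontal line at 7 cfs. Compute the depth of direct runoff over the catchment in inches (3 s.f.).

Direct runoff: 0.0, 2.0, 2.0, 12.0, 15.0, 20.0, 28.0, 38.0, 47.0, 56.0, 42.0, 32.0, 24.0, 0.0 cfs; ΣQ_DR = 318.0 cfs.
V = ΣQ_DR · Δt = 318.0 × 900 s = 2.862 × 10^5 ft³.
Over A = 0.21 mi², depth = V / A = 0.587 in.

d ≈ 0.587 in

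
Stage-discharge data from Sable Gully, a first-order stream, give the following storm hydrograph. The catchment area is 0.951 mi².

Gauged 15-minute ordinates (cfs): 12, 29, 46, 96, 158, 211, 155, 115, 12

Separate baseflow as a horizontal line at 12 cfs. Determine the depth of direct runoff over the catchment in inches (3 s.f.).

Direct runoff: 0.0, 17.0, 34.0, 84.0, 146.0, 199.0, 143.0, 103.0, 0.0 cfs; ΣQ_DR = 726.0 cfs.
V = ΣQ_DR · Δt = 726.0 × 900 s = 6.534 × 10^5 ft³.
Over A = 0.951 mi², depth = V / A = 0.296 in.

d ≈ 0.296 in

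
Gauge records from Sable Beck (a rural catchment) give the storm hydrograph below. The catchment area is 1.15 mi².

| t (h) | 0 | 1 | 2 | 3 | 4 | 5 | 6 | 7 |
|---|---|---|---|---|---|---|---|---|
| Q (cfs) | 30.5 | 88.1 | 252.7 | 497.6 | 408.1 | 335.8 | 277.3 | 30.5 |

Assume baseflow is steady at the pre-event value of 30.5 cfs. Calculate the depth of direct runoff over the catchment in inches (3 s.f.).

d ≈ 2.26 in

Direct runoff: 0.0, 57.6, 222.2, 467.1, 377.6, 305.3, 246.8, 0.0 cfs; ΣQ_DR = 1677 cfs.
V = ΣQ_DR · Δt = 1677 × 3600 s = 6.036 × 10^6 ft³.
Over A = 1.15 mi², depth = V / A = 2.26 in.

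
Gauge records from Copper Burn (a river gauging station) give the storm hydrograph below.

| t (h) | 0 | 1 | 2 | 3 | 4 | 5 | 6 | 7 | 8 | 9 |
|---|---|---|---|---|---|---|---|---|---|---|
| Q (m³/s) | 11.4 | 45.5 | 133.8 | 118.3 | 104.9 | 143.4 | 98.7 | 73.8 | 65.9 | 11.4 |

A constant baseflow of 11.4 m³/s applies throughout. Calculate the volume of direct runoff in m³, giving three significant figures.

V ≈ 2.50 × 10^6 m³

Direct-runoff ordinates (Q − Q_b): 0.0, 34.1, 122.4, 106.9, 93.5, 132.0, 87.3, 62.4, 54.5, 0.0 m³/s.
ΣQ_DR = 693.1 m³/s.
With Δt = 1 h = 3600 s, V = ΣQ_DR · Δt = 693.1 × 3600 = 2.50 × 10^6 m³.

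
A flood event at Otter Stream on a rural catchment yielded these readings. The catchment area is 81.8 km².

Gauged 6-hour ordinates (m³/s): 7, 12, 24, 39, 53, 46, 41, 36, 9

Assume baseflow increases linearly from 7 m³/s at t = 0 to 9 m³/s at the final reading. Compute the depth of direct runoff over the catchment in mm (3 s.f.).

d ≈ 51.5 mm

Direct runoff: 0.00, 4.75, 16.50, 31.25, 45.00, 37.75, 32.50, 27.25, 0.00 m³/s; ΣQ_DR = 195.0 m³/s.
V = ΣQ_DR · Δt = 195.0 × 21600 s = 4.212 × 10^6 m³.
Over A = 81.8 km², depth = V / A = 51.5 mm.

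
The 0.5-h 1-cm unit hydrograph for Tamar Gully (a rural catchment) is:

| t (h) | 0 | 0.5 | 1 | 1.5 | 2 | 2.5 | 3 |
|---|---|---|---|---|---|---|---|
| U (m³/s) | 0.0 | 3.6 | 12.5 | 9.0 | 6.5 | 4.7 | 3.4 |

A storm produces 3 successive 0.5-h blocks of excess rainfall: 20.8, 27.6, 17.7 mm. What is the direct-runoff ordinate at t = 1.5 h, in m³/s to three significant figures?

Q ≈ 59.6 m³/s

By discrete convolution, Q_j = Σ (P_i / 10 mm) · U_{j−i}.
At t = 1.5 h (j=3): Q = (20.8/10)·9.0 + (27.6/10)·12.5 + (17.7/10)·3.6 = 59.6 m³/s.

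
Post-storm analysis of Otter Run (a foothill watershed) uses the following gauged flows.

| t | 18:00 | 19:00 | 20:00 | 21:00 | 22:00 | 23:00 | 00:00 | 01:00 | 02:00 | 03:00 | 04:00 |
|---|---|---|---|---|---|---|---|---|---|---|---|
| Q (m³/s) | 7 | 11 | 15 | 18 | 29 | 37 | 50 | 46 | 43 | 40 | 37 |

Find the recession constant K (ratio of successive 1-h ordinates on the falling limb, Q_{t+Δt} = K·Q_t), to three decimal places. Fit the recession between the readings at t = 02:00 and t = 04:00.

Using the recession-limb readings at t = 02:00 and t = 04:00: Q falls from 43 to 37 m³/s over 2 intervals.
K = (Q₂/Q₁)^(1/2) = (37/43)^(1/2) = 0.928.

K ≈ 0.928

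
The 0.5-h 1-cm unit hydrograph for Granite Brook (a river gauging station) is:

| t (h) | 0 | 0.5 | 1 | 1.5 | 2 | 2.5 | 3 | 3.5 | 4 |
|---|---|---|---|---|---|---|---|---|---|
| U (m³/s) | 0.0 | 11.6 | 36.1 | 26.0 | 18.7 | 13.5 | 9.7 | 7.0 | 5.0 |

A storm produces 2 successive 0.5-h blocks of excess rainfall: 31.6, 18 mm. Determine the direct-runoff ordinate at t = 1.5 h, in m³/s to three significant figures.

Q ≈ 147 m³/s

By discrete convolution, Q_j = Σ (P_i / 10 mm) · U_{j−i}.
At t = 1.5 h (j=3): Q = (31.6/10)·26.0 + (18/10)·36.1 = 147 m³/s.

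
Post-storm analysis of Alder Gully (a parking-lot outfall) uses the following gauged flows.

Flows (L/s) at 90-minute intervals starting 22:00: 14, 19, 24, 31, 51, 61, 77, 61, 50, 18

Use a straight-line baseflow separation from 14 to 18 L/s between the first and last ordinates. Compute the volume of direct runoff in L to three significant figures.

Direct-runoff ordinates (Q − Q_b): 0.00, 4.56, 9.11, 15.67, 35.22, 44.78, 60.33, 43.89, 32.44, 0.00 L/s.
ΣQ_DR = 246.0 L/s.
With Δt = 1.5 h = 5400 s, V = ΣQ_DR · Δt = 246.0 × 5400 = 1.33 × 10^6 L.

V ≈ 1.33 × 10^6 L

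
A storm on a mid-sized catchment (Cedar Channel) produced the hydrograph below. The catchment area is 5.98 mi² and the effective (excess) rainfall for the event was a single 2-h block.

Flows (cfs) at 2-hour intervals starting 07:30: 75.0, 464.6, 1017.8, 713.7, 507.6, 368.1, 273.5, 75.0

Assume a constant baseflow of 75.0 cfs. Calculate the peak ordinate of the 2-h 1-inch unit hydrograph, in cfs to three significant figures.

Direct runoff: 0.0, 389.6, 942.8, 638.7, 432.6, 293.1, 198.5, 0.0 cfs; ΣQ_DR = 2895 cfs, peak = 942.8 cfs.
Runoff depth d = ΣQ_DR·Δt / A = 2895 × 7200 / (5.98 mi²) = 1.501 in.
The 1-inch UH is the DRH scaled by (1 in)/d, so U_p = 942.8 × 1/1.501 = 628 cfs.

U_p ≈ 628 cfs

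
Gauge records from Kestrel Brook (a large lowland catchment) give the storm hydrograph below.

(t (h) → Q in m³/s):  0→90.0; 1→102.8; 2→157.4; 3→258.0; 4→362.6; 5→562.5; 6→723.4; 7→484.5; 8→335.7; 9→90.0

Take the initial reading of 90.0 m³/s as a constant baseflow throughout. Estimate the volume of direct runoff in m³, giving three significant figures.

V ≈ 8.16 × 10^6 m³

Direct-runoff ordinates (Q − Q_b): 0.0, 12.8, 67.4, 168.0, 272.6, 472.5, 633.4, 394.5, 245.7, 0.0 m³/s.
ΣQ_DR = 2267 m³/s.
With Δt = 1 h = 3600 s, V = ΣQ_DR · Δt = 2267 × 3600 = 8.16 × 10^6 m³.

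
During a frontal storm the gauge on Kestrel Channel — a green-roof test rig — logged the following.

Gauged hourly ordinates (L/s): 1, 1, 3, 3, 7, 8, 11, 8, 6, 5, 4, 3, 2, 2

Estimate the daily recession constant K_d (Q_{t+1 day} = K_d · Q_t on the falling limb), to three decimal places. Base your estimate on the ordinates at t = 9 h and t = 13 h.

Between t = 9 h and t = 13 h the flow falls from 5 to 2 L/s over 4×1 h = 4 h.
Per-interval ratio K = (2/5)^(1/4) = 0.7953; K_d = K^(24/1) = 0.004.

K_d ≈ 0.004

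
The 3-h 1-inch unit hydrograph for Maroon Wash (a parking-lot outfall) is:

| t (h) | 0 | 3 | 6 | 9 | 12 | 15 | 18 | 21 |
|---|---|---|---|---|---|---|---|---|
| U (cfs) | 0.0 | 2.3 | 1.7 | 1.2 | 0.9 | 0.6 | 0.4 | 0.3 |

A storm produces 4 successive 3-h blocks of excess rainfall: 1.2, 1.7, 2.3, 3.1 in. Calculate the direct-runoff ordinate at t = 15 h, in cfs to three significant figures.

Q ≈ 10.3 cfs

By discrete convolution, Q_j = Σ (P_i / 1 in) · U_{j−i}.
At t = 15 h (j=5): Q = (1.2/1)·0.6 + (1.7/1)·0.9 + (2.3/1)·1.2 + (3.1/1)·1.7 = 10.3 cfs.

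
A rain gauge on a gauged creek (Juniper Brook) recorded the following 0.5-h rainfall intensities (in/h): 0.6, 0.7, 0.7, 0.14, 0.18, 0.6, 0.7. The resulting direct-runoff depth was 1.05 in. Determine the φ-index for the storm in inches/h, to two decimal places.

φ ≈ 0.24 in/h

Only the 5 blocks with intensity above φ contribute runoff: 0.6, 0.7, 0.7, 0.6, 0.7 in/h.
Σ(I−φ)·Δt = d  ⇒  (0.6+0.7+0.7+0.6+0.7 − 5φ)·0.5 = 1.05
φ = (3.300 − 1.05/0.5) / 5 = 0.24 in/h.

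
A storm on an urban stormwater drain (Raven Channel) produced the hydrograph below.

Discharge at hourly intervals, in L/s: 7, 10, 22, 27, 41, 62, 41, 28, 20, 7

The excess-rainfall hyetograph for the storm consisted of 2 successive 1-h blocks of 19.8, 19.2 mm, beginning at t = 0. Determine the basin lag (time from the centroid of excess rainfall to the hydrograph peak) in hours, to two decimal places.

Centroid of excess rainfall: t_c = Σ P_i·t̄_i / ΣP_i = 0.9923 h (block centres at 0.5, 1.5 h).
Hydrograph peak occurs at t = 5 h, so basin lag t_L = 5 − 0.9923 = 4.01 h.

t_L ≈ 4.01 h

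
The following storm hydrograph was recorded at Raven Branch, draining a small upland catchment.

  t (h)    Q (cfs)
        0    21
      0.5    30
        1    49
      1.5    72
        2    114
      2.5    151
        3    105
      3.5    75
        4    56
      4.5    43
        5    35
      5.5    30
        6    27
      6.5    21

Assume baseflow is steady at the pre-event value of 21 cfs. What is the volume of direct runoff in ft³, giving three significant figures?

Direct-runoff ordinates (Q − Q_b): 0.0, 9.0, 28.0, 51.0, 93.0, 130.0, 84.0, 54.0, 35.0, 22.0, 14.0, 9.0, 6.0, 0.0 cfs.
ΣQ_DR = 535.0 cfs.
With Δt = 0.5 h = 1800 s, V = ΣQ_DR · Δt = 535.0 × 1800 = 9.63 × 10^5 ft³.

V ≈ 9.63 × 10^5 ft³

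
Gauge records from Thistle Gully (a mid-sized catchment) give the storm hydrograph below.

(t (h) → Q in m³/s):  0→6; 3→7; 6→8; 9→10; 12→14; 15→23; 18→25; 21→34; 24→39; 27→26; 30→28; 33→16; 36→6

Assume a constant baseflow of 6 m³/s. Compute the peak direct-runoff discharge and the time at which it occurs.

Subtracting baseflow gives direct-runoff ordinates: 0.0, 1.0, 2.0, 4.0, 8.0, 17.0, 19.0, 28.0, 33.0, 20.0, 22.0, 10.0, 0.0 m³/s.
The maximum is 33.0 m³/s, occurring at the reading for t = 24 h.

Q_p = 33.0 m³/s at t = 24 h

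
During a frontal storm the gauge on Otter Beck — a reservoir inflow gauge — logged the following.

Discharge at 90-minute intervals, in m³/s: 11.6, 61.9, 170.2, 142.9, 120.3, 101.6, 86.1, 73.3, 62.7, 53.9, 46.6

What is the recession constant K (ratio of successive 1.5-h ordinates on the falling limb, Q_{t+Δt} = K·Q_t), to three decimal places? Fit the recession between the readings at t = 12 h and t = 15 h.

Using the recession-limb readings at t = 12 h and t = 15 h: Q falls from 62.7 to 46.6 m³/s over 2 intervals.
K = (Q₂/Q₁)^(1/2) = (46.6/62.7)^(1/2) = 0.862.

K ≈ 0.862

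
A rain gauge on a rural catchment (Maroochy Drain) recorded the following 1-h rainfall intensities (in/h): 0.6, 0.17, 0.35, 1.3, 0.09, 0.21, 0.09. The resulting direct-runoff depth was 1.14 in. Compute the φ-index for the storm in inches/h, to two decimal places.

φ ≈ 0.38 in/h

Only the 2 blocks with intensity above φ contribute runoff: 0.6, 1.3 in/h.
Σ(I−φ)·Δt = d  ⇒  (0.6+1.3 − 2φ)·1 = 1.14
φ = (1.900 − 1.14/1) / 2 = 0.38 in/h.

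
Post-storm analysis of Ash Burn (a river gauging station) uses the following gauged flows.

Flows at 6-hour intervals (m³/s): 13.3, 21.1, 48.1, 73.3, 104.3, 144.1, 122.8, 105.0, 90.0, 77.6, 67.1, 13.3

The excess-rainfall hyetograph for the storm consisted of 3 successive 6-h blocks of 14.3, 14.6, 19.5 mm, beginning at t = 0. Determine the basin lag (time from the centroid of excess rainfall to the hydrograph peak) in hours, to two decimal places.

t_L ≈ 20.36 h

Centroid of excess rainfall: t_c = Σ P_i·t̄_i / ΣP_i = 9.6446 h (block centres at 3, 9, 15 h).
Hydrograph peak occurs at t = 30 h, so basin lag t_L = 30 − 9.6446 = 20.36 h.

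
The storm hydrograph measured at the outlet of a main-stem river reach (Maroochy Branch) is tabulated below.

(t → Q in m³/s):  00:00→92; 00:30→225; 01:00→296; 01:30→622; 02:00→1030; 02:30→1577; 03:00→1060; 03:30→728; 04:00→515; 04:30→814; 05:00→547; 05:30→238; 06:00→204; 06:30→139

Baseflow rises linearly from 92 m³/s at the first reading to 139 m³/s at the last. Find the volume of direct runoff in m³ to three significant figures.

V ≈ 1.16 × 10^7 m³

Direct-runoff ordinates (Q − Q_b): 0.00, 129.38, 196.77, 519.15, 923.54, 1466.92, 946.31, 610.69, 394.08, 689.46, 418.85, 106.23, 68.62, 0.00 m³/s.
ΣQ_DR = 6470 m³/s.
With Δt = 0.5 h = 1800 s, V = ΣQ_DR · Δt = 6470 × 1800 = 1.16 × 10^7 m³.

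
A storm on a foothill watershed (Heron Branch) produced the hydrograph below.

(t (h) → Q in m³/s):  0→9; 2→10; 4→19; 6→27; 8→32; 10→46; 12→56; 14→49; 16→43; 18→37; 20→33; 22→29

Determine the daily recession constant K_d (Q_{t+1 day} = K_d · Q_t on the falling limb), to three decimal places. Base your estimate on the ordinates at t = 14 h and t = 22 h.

K_d ≈ 0.207

Between t = 14 h and t = 22 h the flow falls from 49 to 29 m³/s over 4×2 h = 8 h.
Per-interval ratio K = (29/49)^(1/4) = 0.8771; K_d = K^(24/2) = 0.207.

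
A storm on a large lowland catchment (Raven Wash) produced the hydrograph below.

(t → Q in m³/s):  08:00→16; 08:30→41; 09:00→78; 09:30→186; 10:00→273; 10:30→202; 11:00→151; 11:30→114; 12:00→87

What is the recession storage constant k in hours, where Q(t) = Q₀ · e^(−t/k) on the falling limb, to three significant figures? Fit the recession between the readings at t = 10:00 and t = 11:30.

k ≈ 1.72 h

On the falling limb, Q drops from 273 to 114 m³/s between t = 10:00 and t = 11:30 (Δt = 1.5 h).
k = −Δt / ln(Q₂/Q₁) = −1.5 / ln(114/273) = 1.72 h.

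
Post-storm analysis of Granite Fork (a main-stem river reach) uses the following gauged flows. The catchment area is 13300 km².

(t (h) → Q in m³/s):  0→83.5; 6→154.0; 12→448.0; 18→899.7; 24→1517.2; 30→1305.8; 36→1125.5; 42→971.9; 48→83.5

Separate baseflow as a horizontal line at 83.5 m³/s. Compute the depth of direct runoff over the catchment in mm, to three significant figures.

d ≈ 9.48 mm

Direct runoff: 0.0, 70.5, 364.5, 816.2, 1433.7, 1222.3, 1042.0, 888.4, 0.0 m³/s; ΣQ_DR = 5838 m³/s.
V = ΣQ_DR · Δt = 5838 × 21600 s = 1.261 × 10^8 m³.
Over A = 13300 km², depth = V / A = 9.48 mm.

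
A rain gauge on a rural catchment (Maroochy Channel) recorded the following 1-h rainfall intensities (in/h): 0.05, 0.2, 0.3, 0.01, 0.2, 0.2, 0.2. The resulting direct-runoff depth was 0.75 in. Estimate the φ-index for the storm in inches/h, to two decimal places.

Only the 5 blocks with intensity above φ contribute runoff: 0.2, 0.3, 0.2, 0.2, 0.2 in/h.
Σ(I−φ)·Δt = d  ⇒  (0.2+0.3+0.2+0.2+0.2 − 5φ)·1 = 0.75
φ = (1.100 − 0.75/1) / 5 = 0.07 in/h.

φ ≈ 0.07 in/h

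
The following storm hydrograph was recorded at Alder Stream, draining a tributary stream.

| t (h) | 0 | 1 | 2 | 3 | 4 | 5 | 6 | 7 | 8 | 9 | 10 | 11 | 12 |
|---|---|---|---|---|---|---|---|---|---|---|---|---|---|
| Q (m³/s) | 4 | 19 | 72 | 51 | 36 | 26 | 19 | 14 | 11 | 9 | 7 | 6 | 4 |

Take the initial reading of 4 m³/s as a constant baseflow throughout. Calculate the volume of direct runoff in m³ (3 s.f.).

Direct-runoff ordinates (Q − Q_b): 0.0, 15.0, 68.0, 47.0, 32.0, 22.0, 15.0, 10.0, 7.0, 5.0, 3.0, 2.0, 0.0 m³/s.
ΣQ_DR = 226.0 m³/s.
With Δt = 1 h = 3600 s, V = ΣQ_DR · Δt = 226.0 × 3600 = 8.14 × 10^5 m³.

V ≈ 8.14 × 10^5 m³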